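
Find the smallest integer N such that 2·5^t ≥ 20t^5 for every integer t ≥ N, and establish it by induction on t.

N = 8

At t = 7: 156250 < 336140, so the inequality fails and N ≥ 8. We prove 2·5^t ≥ 20t^5 for all t ≥ 8.
When t = 8: 2·5^t = 781250 and 20t^5 = 655360, so 781250 ≥ 655360.
Inductive step: suppose the statement holds for some j ≥ 8, so 2·5^j ≥ 20j^5.
Then 2·5^(j + 1) = 5·(2·5^j) ≥ 5·(20j^5).
Also, for j ≥ 8 we have 5·(20j^5) ≥ 20(j+1)^5, since 5 ≥ (1 + 1/j)^5 for all j ≥ 8.
Combining, 2·5^(j + 1) ≥ 20(j+1)^5.
By the principle of mathematical induction, the result holds for all t ≥ 8.
Hence the smallest such N is 8.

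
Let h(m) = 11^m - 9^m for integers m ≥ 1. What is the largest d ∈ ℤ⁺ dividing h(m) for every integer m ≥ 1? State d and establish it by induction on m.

d = 2

Computing the first values: h(1) = 2 and h(2) = 40; gcd(2, 40) = 2, so d ≤ 2.
We prove 2 | 11^m - 9^m for all m ≥ 1 by induction on m.
For the base case m = 1: h(1) = 2 = 2·(1), so 2 | h(1).
Inductive step: assume the claim holds for m = k, i.e. 2 | h(k). Then
11^{k+1} − 9^{k+1} = 11·11^k − 9·9^k = 11·(11^k − 9^k) + (2)·9^k. The first term is divisible by 2 by the inductive hypothesis, and the second term (2)·9^k is divisible by 2 since 2 | 2. Hence 2 | h(k+1).
Hence, by induction on m, the claim holds for every m ≥ 1.
Therefore the largest such d is 2.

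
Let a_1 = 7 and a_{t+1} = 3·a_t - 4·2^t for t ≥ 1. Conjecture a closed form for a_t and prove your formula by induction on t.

Computing the first terms: a_1 = 7, a_2 = 13, a_3 = 23. This suggests a_t = 2^(t + 2) - 3^(t - 1).
When t = 1: the formula gives 7 = 7 = a_1.
Inductive step: assume the claim holds for t = r, so a_r = 2^(r + 2) - 3^(r - 1).
Then a_{r+1} = 3·a_r - 4·2^r = 3·(2^(r + 2) - 3^(r - 1)) - 4·2^r = 2^(r + 3) - 3^r = 2^((r+1) + 2) - 3^((r+1) - 1),
which is the claimed formula at t = r+1.
Hence, by induction on t, the claim holds for every t ≥ 1.

a_t = 2^(t + 2) - 3^(t - 1)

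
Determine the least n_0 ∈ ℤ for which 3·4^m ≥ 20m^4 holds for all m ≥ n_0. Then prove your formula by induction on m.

n_0 = 7

At m = 6: 12288 < 25920, so the inequality fails and n_0 ≥ 7. We prove 3·4^m ≥ 20m^4 for all m ≥ 7.
Base step (m = 7): 3·4^m = 49152 and 20m^4 = 48020, so 49152 ≥ 48020.
For the inductive step, assume it holds for an arbitrary i ≥ 7, so 3·4^i ≥ 20i^4.
Then 3·4^(i + 1) = 4·(3·4^i) ≥ 4·(20i^4).
Also, for i ≥ 7 we have 4·(20i^4) ≥ 20(i+1)^4, since 4 ≥ (1 + 1/i)^4 for all i ≥ 7.
Combining, 3·4^(i + 1) ≥ 20(i+1)^4.
Hence, by induction on m, the claim holds for every m ≥ 7.
Hence the smallest such n_0 is 7.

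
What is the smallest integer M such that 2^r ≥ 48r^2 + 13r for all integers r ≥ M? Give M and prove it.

M = 14

At r = 13: 8192 < 8281, so the inequality fails and M ≥ 14. We prove 2^r ≥ 48r^2 + 13r for all r ≥ 14.
For the base case r = 14: 2^r = 16384 and 48r^2 + 13r = 9590, so 16384 ≥ 9590.
For the inductive step, assume it holds for an arbitrary p ≥ 14, so 2^p ≥ 48p^2 + 13p.
Then 2^(p + 1) = 2·(2^p) ≥ 2·(48p^2 + 13p).
Also, for p ≥ 14 we have 2·(48p^2 + 13p) ≥ 48(p+1)^2 + 13(p+1), since 2·(48p^2 + 13p) − (48(p+1)^2 + 13(p+1)) = 48p^2 - 83p - 61, which is nonnegative for all p ≥ 14.
Combining, 2^(p + 1) ≥ 48(p+1)^2 + 13(p+1).
By induction, the statement is established for all r ≥ 14.
Hence the smallest such M is 14.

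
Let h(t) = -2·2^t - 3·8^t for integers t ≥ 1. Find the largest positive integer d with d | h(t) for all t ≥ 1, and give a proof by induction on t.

d = 4

Computing the first values: h(1) = -28 and h(2) = -200; gcd(-28, -200) = 4, so d ≤ 4.
We prove 4 | -2·2^t - 3·8^t for all t ≥ 1 by induction on t.
When t = 1: h(1) = -28 = 4·(-7), so 4 | h(1).
For the inductive step, assume it holds for an arbitrary j ≥ 1, i.e. 4 | h(j). Then
h(j+1) − 8·h(j) = (-2·2^(j+1) - 3·8^(j+1)) − 8·(-2·2^j - 3·8^j) = (-2)·2^j·(2 − 8) = (12)·2^j. Since 4 | h(j) by the inductive hypothesis, 4 | 8·h(j); and 4 | 12 since 12 = 4·3. Therefore 4 | h(j+1).
Hence, by induction on t, the claim holds for every t ≥ 1.
Therefore the largest such d is 4.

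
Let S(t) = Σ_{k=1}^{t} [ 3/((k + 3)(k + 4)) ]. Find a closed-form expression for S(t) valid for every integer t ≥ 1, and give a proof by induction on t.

S(t) = 3t/(4(t + 4))

We claim S(t) = 3t/(4(t + 4)) for all t ≥ 1.
Base step (t = 1): S(1) = 3/20, and the closed form gives 3/20. They agree.
Inductive step: suppose the statement holds for some k ≥ 1, so S(k) = 3k/(4(k + 4)).
Then S(k+1) = S(k) + (3/((k + 4)(k + 5))) = (3k/(4(k + 4))) + (3/((k + 4)(k + 5))).
Simplifying, S(k+1) = 3(k + 1)/(4(k + 5)) = 3(k+1)/(4((k+1) + 4)),
which is the closed form with t = k+1.
This completes the induction.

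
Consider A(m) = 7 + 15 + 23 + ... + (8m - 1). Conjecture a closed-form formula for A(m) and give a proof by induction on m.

We claim A(m) = m(4m + 3) for all m ≥ 1.
Base step (m = 1): A(1) = 7, and the closed form gives 7. They agree.
Suppose the result is true for m = j, so A(j) = j(4j + 3).
Then A(j+1) = A(j) + (8j + 7) = (j(4j + 3)) + (8j + 7).
Simplifying, A(j+1) = (j + 1)(4j + 7) = (j+1)(4(j+1) + 3),
which is the closed form with m = j+1.
Hence, by induction on m, the claim holds for every m ≥ 1.

A(m) = m(4m + 3)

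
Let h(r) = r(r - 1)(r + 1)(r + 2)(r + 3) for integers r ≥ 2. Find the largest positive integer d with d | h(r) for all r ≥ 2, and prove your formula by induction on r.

d = 120

Computing the first values: h(2) = 120 and h(3) = 720; gcd(120, 720) = 120, so d ≤ 120.
We prove 120 | r(r - 1)(r + 1)(r + 2)(r + 3) for all r ≥ 2 by induction on r.
Base step (r = 2): h(2) = 120 = 120·(1), so 120 | h(2).
Suppose the result is true for r = p, i.e. 120 | h(p). Then
h(p+1) − h(p) = p·(p+1)·(p+2)·(p+3)·(p+4) − (p-1)·p·(p+1)·(p+2)·(p+3) = p·(p+1)·(p+2)·(p+3)·[(p+4) − (p-1)] = 5·p·(p+1)·(p+2)·(p+3). The product of 4 consecutive integers is divisible by (4)! = 24, so h(p+1) − h(p) is divisible by 5·24 = 120. By the inductive hypothesis 120 | h(p), hence 120 | h(p+1).
This completes the induction.
Therefore the largest such d is 120.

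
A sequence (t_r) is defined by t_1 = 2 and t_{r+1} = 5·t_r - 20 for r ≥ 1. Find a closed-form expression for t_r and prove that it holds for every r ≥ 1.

t_r = -3·5^(r - 1) + 5

Computing the first terms: t_1 = 2, t_2 = -10, t_3 = -70. This suggests t_r = -3·5^(r - 1) + 5.
For the base case r = 1: the formula gives 2 = 2 = t_1.
For the inductive step, assume it holds for an arbitrary j ≥ 1, so t_j = -3·5^(j - 1) + 5.
Then t_{j+1} = 5·t_j - 20 = 5·(-3·5^(j - 1) + 5) - 20 = -3·5^j + 5 = -3·5^((j+1) - 1) + 5,
which is the claimed formula at r = j+1.
Hence, by induction on r, the claim holds for every r ≥ 1.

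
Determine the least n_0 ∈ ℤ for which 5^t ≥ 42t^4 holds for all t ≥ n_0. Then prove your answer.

At t = 7: 78125 < 100842, so the inequality fails and n_0 ≥ 8. We prove 5^t ≥ 42t^4 for all t ≥ 8.
When t = 8: 5^t = 390625 and 42t^4 = 172032, so 390625 ≥ 172032.
Suppose the result is true for t = r, so 5^r ≥ 42r^4.
Then 5^(r + 1) = 5·(5^r) ≥ 5·(42r^4).
Also, for r ≥ 8 we have 5·(42r^4) ≥ 42(r+1)^4, since 5 ≥ (1 + 1/r)^4 for all r ≥ 8.
Combining, 5^(r + 1) ≥ 42(r+1)^4.
This completes the induction.
Hence the smallest such n_0 is 8.

n_0 = 8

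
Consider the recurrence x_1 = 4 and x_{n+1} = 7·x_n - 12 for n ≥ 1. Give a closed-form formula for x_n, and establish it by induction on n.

Computing the first terms: x_1 = 4, x_2 = 16, x_3 = 100. This suggests x_n = 2·7^(n - 1) + 2.
Base case (n = 1): the formula gives 4 = 4 = x_1.
Inductive step: assume the claim holds for n = k, so x_k = 2·7^(k - 1) + 2.
Then x_{k+1} = 7·x_k - 12 = 7·(2·7^(k - 1) + 2) - 12 = 2·7^k + 2 = 2·7^((k+1) - 1) + 2,
which is the claimed formula at n = k+1.
This completes the induction.

x_n = 2·7^(n - 1) + 2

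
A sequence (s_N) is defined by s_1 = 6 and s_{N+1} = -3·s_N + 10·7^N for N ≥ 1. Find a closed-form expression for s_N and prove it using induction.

Computing the first terms: s_1 = 6, s_2 = 52, s_3 = 334. This suggests s_N = -(-3)^(N - 1) + 7^N.
Base case (N = 1): the formula gives 6 = 6 = s_1.
Suppose the result is true for N = j, so s_j = -(-3)^(j - 1) + 7^j.
Then s_{j+1} = -3·s_j + 10·7^j = -3·(-(-3)^(j - 1) + 7^j) + 10·7^j = -(-3)^j + 7^(j + 1) = -(-3)^((j+1) - 1) + 7^(j+1),
which is the claimed formula at N = j+1.
This completes the induction.

s_N = -(-3)^(N - 1) + 7^N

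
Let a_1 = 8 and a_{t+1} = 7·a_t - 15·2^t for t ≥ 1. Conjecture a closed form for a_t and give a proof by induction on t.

a_t = 3·2^t + 2·7^(t - 1)

Computing the first terms: a_1 = 8, a_2 = 26, a_3 = 122. This suggests a_t = 3·2^t + 2·7^(t - 1).
Base case (t = 1): the formula gives 8 = 8 = a_1.
Suppose the result is true for t = r, so a_r = 3·2^r + 2·7^(r - 1).
Then a_{r+1} = 7·a_r - 15·2^r = 7·(3·2^r + 2·7^(r - 1)) - 15·2^r = 3·2^(r + 1) + 2·7^r = 3·2^(r+1) + 2·7^((r+1) - 1),
which is the claimed formula at t = r+1.
This completes the induction.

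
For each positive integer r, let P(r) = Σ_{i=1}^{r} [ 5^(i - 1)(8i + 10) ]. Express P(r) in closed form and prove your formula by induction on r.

We claim P(r) = 2·5^r(r + 1) - 2 for all r ≥ 1.
Base case (r = 1): P(1) = 18, and the closed form gives 18. They agree.
Suppose the result is true for r = i, so P(i) = 2·5^i(i + 1) - 2.
Then P(i+1) = P(i) + (5^i(8i + 18)) = (2·5^i(i + 1) - 2) + (5^i(8i + 18)).
Simplifying, P(i+1) = 10·5^i·i + 20·5^i - 2 = 2·5^(i+1)((i+1) + 1) - 2,
which is the closed form with r = i+1.
By the principle of mathematical induction, the result holds for all r ≥ 1.

P(r) = 2·5^r(r + 1) - 2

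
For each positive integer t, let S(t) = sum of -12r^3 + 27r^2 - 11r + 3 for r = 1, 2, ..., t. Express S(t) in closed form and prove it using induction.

We claim S(t) = -t(t - 2)(3t^2 + 3t + 1) for all t ≥ 1.
When t = 1: S(1) = 7, and the closed form gives 7. They agree.
For the inductive step, assume it holds for an arbitrary r ≥ 1, so S(r) = r(-3r^3 + 3r^2 + 5r + 2).
Then S(r+1) = S(r) + (-12r^3 - 9r^2 + 7r + 7) = (r(-3r^3 + 3r^2 + 5r + 2)) + (-12r^3 - 9r^2 + 7r + 7).
Simplifying, S(r+1) = -(r - 1)(r + 1)(3r^2 + 9r + 7) = -(r+1)((r+1) - 2)(3(r+1)^2 + 3(r+1) + 1),
which is the closed form with t = r+1.
This completes the induction.

S(t) = -t(t - 2)(3t^2 + 3t + 1)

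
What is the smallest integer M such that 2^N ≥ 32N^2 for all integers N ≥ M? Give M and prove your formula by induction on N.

At N = 12: 4096 < 4608, so the inequality fails and M ≥ 13. We prove 2^N ≥ 32N^2 for all N ≥ 13.
Base step (N = 13): 2^N = 8192 and 32N^2 = 5408, so 8192 ≥ 5408.
For the inductive step, assume it holds for an arbitrary j ≥ 13, so 2^j ≥ 32j^2.
Then 2^(j + 1) = 2·(2^j) ≥ 2·(32j^2).
Also, for j ≥ 13 we have 2·(32j^2) ≥ 32(j+1)^2, since 2 ≥ (1 + 1/j)^2 for all j ≥ 13.
Combining, 2^(j + 1) ≥ 32(j+1)^2.
This completes the induction.
Hence the smallest such M is 13.

M = 13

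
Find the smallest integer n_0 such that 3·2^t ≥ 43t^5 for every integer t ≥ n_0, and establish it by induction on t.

At t = 27: 402653184 < 617003001, so the inequality fails and n_0 ≥ 28. We prove 3·2^t ≥ 43t^5 for all t ≥ 28.
Base step (t = 28): 3·2^t = 805306368 and 43t^5 = 740045824, so 805306368 ≥ 740045824.
Inductive step: suppose the statement holds for some r ≥ 28, so 3·2^r ≥ 43r^5.
Then 3·2^(r + 1) = 2·(3·2^r) ≥ 2·(43r^5).
Also, for r ≥ 28 we have 2·(43r^5) ≥ 43(r+1)^5, since 2 ≥ (1 + 1/r)^5 for all r ≥ 28.
Combining, 3·2^(r + 1) ≥ 43(r+1)^5.
Hence, by induction on t, the claim holds for every t ≥ 28.
Hence the smallest such n_0 is 28.

n_0 = 28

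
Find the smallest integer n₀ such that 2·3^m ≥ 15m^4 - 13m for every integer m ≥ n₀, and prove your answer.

n₀ = 11

At m = 10: 118098 < 149870, so the inequality fails and n₀ ≥ 11. We prove 2·3^m ≥ 15m^4 - 13m for all m ≥ 11.
Base case (m = 11): 2·3^m = 354294 and 15m^4 - 13m = 219472, so 354294 ≥ 219472.
Inductive step: suppose the statement holds for some k ≥ 11, so 2·3^k ≥ 15k^4 - 13k.
Then 2·3^(k + 1) = 3·(2·3^k) ≥ 3·(15k^4 - 13k).
Also, for k ≥ 11 we have 3·(15k^4 - 13k) ≥ 15(k+1)^4 - 13(k+1), since 3·(15k^4 - 13k) − (15(k+1)^4 - 13(k+1)) = 30k^4 - 60k^3 - 90k^2 - 86k - 2, which is nonnegative for all k ≥ 11.
Combining, 2·3^(k + 1) ≥ 15(k+1)^4 - 13(k+1).
This completes the induction.
Hence the smallest such n₀ is 11.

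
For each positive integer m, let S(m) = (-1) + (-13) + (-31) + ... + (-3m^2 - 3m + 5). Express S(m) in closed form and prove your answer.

S(m) = -m(m^2 + 3m - 3)

We claim S(m) = -m(m^2 + 3m - 3) for all m ≥ 1.
Base step (m = 1): S(1) = -1, and the closed form gives -1. They agree.
Inductive step: assume the claim holds for m = j, so S(j) = j(-j^2 - 3j + 3).
Then S(j+1) = S(j) + (-3j - 3(j + 1)^2 + 2) = (j(-j^2 - 3j + 3)) + (-3j - 3(j + 1)^2 + 2).
Simplifying, S(j+1) = -(j + 1)(j^2 + 5j + 1) = -(j+1)((j+1)^2 + 3(j+1) - 3),
which is the closed form with m = j+1.
By induction, the statement is established for all m ≥ 1.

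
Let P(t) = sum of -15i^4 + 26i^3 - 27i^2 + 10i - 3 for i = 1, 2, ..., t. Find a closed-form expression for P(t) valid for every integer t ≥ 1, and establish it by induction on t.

We claim P(t) = -t(t^2 - t + 1)(3t^2 + 4t + 2) for all t ≥ 1.
Base step (t = 1): P(1) = -9, and the closed form gives -9. They agree.
For the inductive step, assume it holds for an arbitrary i ≥ 1, so P(i) = i(-3i^4 - i^3 - i^2 - 2i - 2).
Then P(i+1) = P(i) + (-15i^4 - 34i^3 - 39i^2 - 26i - 9) = (i(-3i^4 - i^3 - i^2 - 2i - 2)) + (-15i^4 - 34i^3 - 39i^2 - 26i - 9).
Simplifying, P(i+1) = -(i + 1)(i^2 + i + 1)(3i^2 + 10i + 9) = -(i+1)((i+1)^2 - (i+1) + 1)(3(i+1)^2 + 4(i+1) + 2),
which is the closed form with t = i+1.
Hence, by induction on t, the claim holds for every t ≥ 1.

P(t) = -t(t^2 - t + 1)(3t^2 + 4t + 2)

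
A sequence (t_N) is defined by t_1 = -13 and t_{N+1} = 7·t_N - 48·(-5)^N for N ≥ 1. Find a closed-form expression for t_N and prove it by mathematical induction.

Computing the first terms: t_1 = -13, t_2 = 149, t_3 = -157. This suggests t_N = 4(-5)^N + 7^N.
Base case (N = 1): the formula gives -13 = -13 = t_1.
For the inductive step, assume it holds for an arbitrary m ≥ 1, so t_m = 4(-5)^m + 7^m.
Then t_{m+1} = 7·t_m - 48·(-5)^m = 7·(4(-5)^m + 7^m) - 48·(-5)^m = 4(-5)^(m + 1) + 7^(m + 1),
which is the claimed formula at N = m+1.
Hence, by induction on N, the claim holds for every N ≥ 1.

t_N = 4(-5)^N + 7^N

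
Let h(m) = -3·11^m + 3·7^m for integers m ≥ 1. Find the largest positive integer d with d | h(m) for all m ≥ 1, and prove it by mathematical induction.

Computing the first values: h(1) = -12 and h(2) = -216; gcd(-12, -216) = 12, so d ≤ 12.
We prove 12 | -3·11^m + 3·7^m for all m ≥ 1 by induction on m.
Base step (m = 1): h(1) = -12 = 12·(-1), so 12 | h(1).
Inductive step: assume the claim holds for m = i, i.e. 12 | h(i). Then
h(i+1) − 11·h(i) = (-3·11^(i+1) + 3·7^(i+1)) − 11·(-3·11^i + 3·7^i) = (3)·7^i·(7 − 11) = (-12)·7^i. Since 12 | h(i) by the inductive hypothesis, 12 | 11·h(i); and 12 | -12 since -12 = 12·-1. Therefore 12 | h(i+1).
By induction, the statement is established for all m ≥ 1.
Therefore the largest such d is 12.

d = 12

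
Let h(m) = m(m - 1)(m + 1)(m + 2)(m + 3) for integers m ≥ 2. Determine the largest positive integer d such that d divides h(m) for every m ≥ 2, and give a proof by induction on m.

d = 120

Computing the first values: h(2) = 120 and h(3) = 720; gcd(120, 720) = 120, so d ≤ 120.
We prove 120 | m(m - 1)(m + 1)(m + 2)(m + 3) for all m ≥ 2 by induction on m.
Base step (m = 2): h(2) = 120 = 120·(1), so 120 | h(2).
Inductive step: assume the claim holds for m = i, i.e. 120 | h(i). Then
h(i+1) − h(i) = i·(i+1)·(i+2)·(i+3)·(i+4) − (i-1)·i·(i+1)·(i+2)·(i+3) = i·(i+1)·(i+2)·(i+3)·[(i+4) − (i-1)] = 5·i·(i+1)·(i+2)·(i+3). The product of 4 consecutive integers is divisible by (4)! = 24, so h(i+1) − h(i) is divisible by 5·24 = 120. By the inductive hypothesis 120 | h(i), hence 120 | h(i+1).
By induction, the statement is established for all m ≥ 2.
Therefore the largest such d is 120.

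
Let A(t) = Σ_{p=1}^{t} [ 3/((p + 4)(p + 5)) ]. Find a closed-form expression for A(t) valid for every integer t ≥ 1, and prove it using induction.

A(t) = 3t/(5(t + 5))

We claim A(t) = 3t/(5(t + 5)) for all t ≥ 1.
Base step (t = 1): A(1) = 1/10, and the closed form gives 1/10. They agree.
Suppose the result is true for t = p, so A(p) = 3p/(5(p + 5)).
Then A(p+1) = A(p) + (3/((p + 5)(p + 6))) = (3p/(5(p + 5))) + (3/((p + 5)(p + 6))).
Simplifying, A(p+1) = 3(p + 1)/(5(p + 6)) = 3(p+1)/(5((p+1) + 5)),
which is the closed form with t = p+1.
Hence, by induction on t, the claim holds for every t ≥ 1.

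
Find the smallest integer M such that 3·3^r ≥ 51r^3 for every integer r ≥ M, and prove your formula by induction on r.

M = 9

At r = 8: 19683 < 26112, so the inequality fails and M ≥ 9. We prove 3·3^r ≥ 51r^3 for all r ≥ 9.
When r = 9: 3·3^r = 59049 and 51r^3 = 37179, so 59049 ≥ 37179.
For the inductive step, assume it holds for an arbitrary k ≥ 9, so 3·3^k ≥ 51k^3.
Then 3·3^(k + 1) = 3·(3·3^k) ≥ 3·(51k^3).
Also, for k ≥ 9 we have 3·(51k^3) ≥ 51(k+1)^3, since 3 ≥ (1 + 1/k)^3 for all k ≥ 9.
Combining, 3·3^(k + 1) ≥ 51(k+1)^3.
Hence, by induction on r, the claim holds for every r ≥ 9.
Hence the smallest such M is 9.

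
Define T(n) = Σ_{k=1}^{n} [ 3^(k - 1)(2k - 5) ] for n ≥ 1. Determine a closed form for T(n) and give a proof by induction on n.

We claim T(n) = 3^n(n - 3) + 3 for all n ≥ 1.
For the base case n = 1: T(1) = -3, and the closed form gives -3. They agree.
Inductive step: assume the claim holds for n = k, so T(k) = 3^k(k - 3) + 3.
Then T(k+1) = T(k) + (3^k(2k - 3)) = (3^k(k - 3) + 3) + (3^k(2k - 3)).
Simplifying, T(k+1) = 3·3^k·k - 6·3^k + 3 = 3^(k+1)((k+1) - 3) + 3,
which is the closed form with n = k+1.
By induction, the statement is established for all n ≥ 1.

T(n) = 3^n(n - 3) + 3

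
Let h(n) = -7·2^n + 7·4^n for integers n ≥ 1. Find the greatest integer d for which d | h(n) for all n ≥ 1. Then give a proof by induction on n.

d = 14

Computing the first values: h(1) = 14 and h(2) = 84; gcd(14, 84) = 14, so d ≤ 14.
We prove 14 | -7·2^n + 7·4^n for all n ≥ 1 by induction on n.
Base case (n = 1): h(1) = 14 = 14·(1), so 14 | h(1).
Inductive step: suppose the statement holds for some i ≥ 1, i.e. 14 | h(i). Then
h(i+1) − 4·h(i) = (-7·2^(i+1) + 7·4^(i+1)) − 4·(-7·2^i + 7·4^i) = (-7)·2^i·(2 − 4) = (14)·2^i. Since 14 | h(i) by the inductive hypothesis, 14 | 4·h(i); and 14 | 14 since 14 = 14·1. Therefore 14 | h(i+1).
This completes the induction.
Therefore the largest such d is 14.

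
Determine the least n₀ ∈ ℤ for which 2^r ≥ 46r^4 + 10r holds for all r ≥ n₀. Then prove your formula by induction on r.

At r = 23: 8388608 < 12872916, so the inequality fails and n₀ ≥ 24. We prove 2^r ≥ 46r^4 + 10r for all r ≥ 24.
Base step (r = 24): 2^r = 16777216 and 46r^4 + 10r = 15261936, so 16777216 ≥ 15261936.
Inductive step: assume the claim holds for r = k, so 2^k ≥ 46k^4 + 10k.
Then 2^(k + 1) = 2·(2^k) ≥ 2·(46k^4 + 10k).
Also, for k ≥ 24 we have 2·(46k^4 + 10k) ≥ 46(k+1)^4 + 10(k+1), since 2·(46k^4 + 10k) − (46(k+1)^4 + 10(k+1)) = 46k^4 - 184k^3 - 276k^2 - 174k - 56, which is nonnegative for all k ≥ 24.
Combining, 2^(k + 1) ≥ 46(k+1)^4 + 10(k+1).
This completes the induction.
Hence the smallest such n₀ is 24.

n₀ = 24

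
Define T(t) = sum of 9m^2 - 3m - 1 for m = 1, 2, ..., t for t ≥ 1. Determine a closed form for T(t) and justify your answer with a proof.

We claim T(t) = t(3t^2 + 3t - 1) for all t ≥ 1.
For the base case t = 1: T(1) = 5, and the closed form gives 5. They agree.
Inductive step: assume the claim holds for t = m, so T(m) = m(3m^2 + 3m - 1).
Then T(m+1) = T(m) + (9m^2 + 15m + 5) = (m(3m^2 + 3m - 1)) + (9m^2 + 15m + 5).
Simplifying, T(m+1) = (m + 1)(3m^2 + 9m + 5) = (m+1)(3(m+1)^2 + 3(m+1) - 1),
which is the closed form with t = m+1.
By the principle of mathematical induction, the result holds for all t ≥ 1.

T(t) = t(3t^2 + 3t - 1)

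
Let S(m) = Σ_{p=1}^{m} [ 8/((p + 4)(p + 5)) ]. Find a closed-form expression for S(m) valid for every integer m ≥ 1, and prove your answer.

We claim S(m) = 8m/(5(m + 5)) for all m ≥ 1.
Base step (m = 1): S(1) = 4/15, and the closed form gives 4/15. They agree.
Inductive step: suppose the statement holds for some p ≥ 1, so S(p) = 8p/(5(p + 5)).
Then S(p+1) = S(p) + (8/((p + 5)(p + 6))) = (8p/(5(p + 5))) + (8/((p + 5)(p + 6))).
Simplifying, S(p+1) = 8(p + 1)/(5(p + 6)) = 8(p+1)/(5((p+1) + 5)),
which is the closed form with m = p+1.
By the principle of mathematical induction, the result holds for all m ≥ 1.

S(m) = 8m/(5(m + 5))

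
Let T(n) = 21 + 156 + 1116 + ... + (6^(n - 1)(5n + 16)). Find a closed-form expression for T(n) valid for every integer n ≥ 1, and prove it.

T(n) = 6^n(n + 3) - 3

We claim T(n) = 6^n(n + 3) - 3 for all n ≥ 1.
For the base case n = 1: T(1) = 21, and the closed form gives 21. They agree.
Inductive step: assume the claim holds for n = m, so T(m) = 6^m(m + 3) - 3.
Then T(m+1) = T(m) + (6^m(5m + 21)) = (6^m(m + 3) - 3) + (6^m(5m + 21)).
Simplifying, T(m+1) = 6·6^m·m + 24·6^m - 3 = 6^(m+1)((m+1) + 3) - 3,
which is the closed form with n = m+1.
This completes the induction.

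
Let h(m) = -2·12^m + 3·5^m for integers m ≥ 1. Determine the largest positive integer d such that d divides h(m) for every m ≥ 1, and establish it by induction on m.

Computing the first values: h(1) = -9 and h(2) = -213; gcd(-9, -213) = 3, so d ≤ 3.
We prove 3 | -2·12^m + 3·5^m for all m ≥ 1 by induction on m.
Base case (m = 1): h(1) = -9 = 3·(-3), so 3 | h(1).
Inductive step: assume the claim holds for m = p, i.e. 3 | h(p). Then
h(p+1) − 12·h(p) = (-2·12^(p+1) + 3·5^(p+1)) − 12·(-2·12^p + 3·5^p) = (3)·5^p·(5 − 12) = (-21)·5^p. Since 3 | h(p) by the inductive hypothesis, 3 | 12·h(p); and 3 | -21 since -21 = 3·-7. Therefore 3 | h(p+1).
By the principle of mathematical induction, the result holds for all m ≥ 1.
Therefore the largest such d is 3.

d = 3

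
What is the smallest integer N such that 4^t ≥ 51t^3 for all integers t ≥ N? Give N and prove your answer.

N = 8

At t = 7: 16384 < 17493, so the inequality fails and N ≥ 8. We prove 4^t ≥ 51t^3 for all t ≥ 8.
Base case (t = 8): 4^t = 65536 and 51t^3 = 26112, so 65536 ≥ 26112.
Inductive step: suppose the statement holds for some k ≥ 8, so 4^k ≥ 51k^3.
Then 4^(k + 1) = 4·(4^k) ≥ 4·(51k^3).
Also, for k ≥ 8 we have 4·(51k^3) ≥ 51(k+1)^3, since 4 ≥ (1 + 1/k)^3 for all k ≥ 8.
Combining, 4^(k + 1) ≥ 51(k+1)^3.
By induction, the statement is established for all t ≥ 8.
Hence the smallest such N is 8.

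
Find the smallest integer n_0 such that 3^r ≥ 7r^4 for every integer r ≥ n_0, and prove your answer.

At r = 10: 59049 < 70000, so the inequality fails and n_0 ≥ 11. We prove 3^r ≥ 7r^4 for all r ≥ 11.
Base case (r = 11): 3^r = 177147 and 7r^4 = 102487, so 177147 ≥ 102487.
Inductive step: suppose the statement holds for some p ≥ 11, so 3^p ≥ 7p^4.
Then 3^(p + 1) = 3·(3^p) ≥ 3·(7p^4).
Also, for p ≥ 11 we have 3·(7p^4) ≥ 7(p+1)^4, since 3 ≥ (1 + 1/p)^4 for all p ≥ 11.
Combining, 3^(p + 1) ≥ 7(p+1)^4.
Hence, by induction on r, the claim holds for every r ≥ 11.
Hence the smallest such n_0 is 11.

n_0 = 11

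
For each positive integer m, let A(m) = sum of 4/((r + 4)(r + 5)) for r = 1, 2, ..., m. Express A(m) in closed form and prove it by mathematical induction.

We claim A(m) = 4m/(5(m + 5)) for all m ≥ 1.
When m = 1: A(1) = 2/15, and the closed form gives 2/15. They agree.
For the inductive step, assume it holds for an arbitrary r ≥ 1, so A(r) = 4r/(5(r + 5)).
Then A(r+1) = A(r) + (4/((r + 5)(r + 6))) = (4r/(5(r + 5))) + (4/((r + 5)(r + 6))).
Simplifying, A(r+1) = 4(r + 1)/(5(r + 6)) = 4(r+1)/(5((r+1) + 5)),
which is the closed form with m = r+1.
By the principle of mathematical induction, the result holds for all m ≥ 1.

A(m) = 4m/(5(m + 5))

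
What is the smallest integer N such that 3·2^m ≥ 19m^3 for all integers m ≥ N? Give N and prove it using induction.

N = 15

At m = 14: 49152 < 52136, so the inequality fails and N ≥ 15. We prove 3·2^m ≥ 19m^3 for all m ≥ 15.
When m = 15: 3·2^m = 98304 and 19m^3 = 64125, so 98304 ≥ 64125.
Inductive step: assume the claim holds for m = j, so 3·2^j ≥ 19j^3.
Then 3·2^(j + 1) = 2·(3·2^j) ≥ 2·(19j^3).
Also, for j ≥ 15 we have 2·(19j^3) ≥ 19(j+1)^3, since 2 ≥ (1 + 1/j)^3 for all j ≥ 15.
Combining, 3·2^(j + 1) ≥ 19(j+1)^3.
This completes the induction.
Hence the smallest such N is 15.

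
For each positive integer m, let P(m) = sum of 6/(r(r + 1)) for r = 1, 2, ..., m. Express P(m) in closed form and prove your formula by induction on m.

P(m) = 6m/(m + 1)

We claim P(m) = 6m/(m + 1) for all m ≥ 1.
Base step (m = 1): P(1) = 3, and the closed form gives 3. They agree.
For the inductive step, assume it holds for an arbitrary r ≥ 1, so P(r) = 6r/(r + 1).
Then P(r+1) = P(r) + (6/((r + 1)(r + 2))) = (6r/(r + 1)) + (6/((r + 1)(r + 2))).
Simplifying, P(r+1) = 6(r + 1)/(r + 2) = 6(r+1)/((r+1) + 1),
which is the closed form with m = r+1.
By the principle of mathematical induction, the result holds for all m ≥ 1.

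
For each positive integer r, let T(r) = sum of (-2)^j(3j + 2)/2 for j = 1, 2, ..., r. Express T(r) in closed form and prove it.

T(r) = (-2)^r(r + 1) - 1

We claim T(r) = (-2)^r(r + 1) - 1 for all r ≥ 1.
When r = 1: T(1) = -5, and the closed form gives -5. They agree.
For the inductive step, assume it holds for an arbitrary j ≥ 1, so T(j) = (-2)^j(j + 1) - 1.
Then T(j+1) = T(j) + ((-2)^j(-3j - 5)) = ((-2)^j(j + 1) - 1) + ((-2)^j(-3j - 5)).
Simplifying, T(j+1) = -2(-2)^j·j - 4(-2)^j - 1 = (-2)^(j+1)((j+1) + 1) - 1,
which is the closed form with r = j+1.
By induction, the statement is established for all r ≥ 1.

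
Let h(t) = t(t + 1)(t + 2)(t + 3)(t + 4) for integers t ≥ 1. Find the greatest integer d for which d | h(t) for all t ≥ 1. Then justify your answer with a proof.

Computing the first values: h(1) = 120 and h(2) = 720; gcd(120, 720) = 120, so d ≤ 120.
We prove 120 | t(t + 1)(t + 2)(t + 3)(t + 4) for all t ≥ 1 by induction on t.
Base step (t = 1): h(1) = 120 = 120·(1), so 120 | h(1).
Inductive step: assume the claim holds for t = p, i.e. 120 | h(p). Then
h(p+1) − h(p) = (p+1)·(p+2)·(p+3)·(p+4)·(p+5) − p·(p+1)·(p+2)·(p+3)·(p+4) = (p+1)·(p+2)·(p+3)·(p+4)·[(p+5) − p] = 5·(p+1)·(p+2)·(p+3)·(p+4). The product of 4 consecutive integers is divisible by (4)! = 24, so h(p+1) − h(p) is divisible by 5·24 = 120. By the inductive hypothesis 120 | h(p), hence 120 | h(p+1).
By the principle of mathematical induction, the result holds for all t ≥ 1.
Therefore the largest such d is 120.

d = 120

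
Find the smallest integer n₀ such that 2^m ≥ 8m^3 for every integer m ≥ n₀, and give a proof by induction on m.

At m = 14: 16384 < 21952, so the inequality fails and n₀ ≥ 15. We prove 2^m ≥ 8m^3 for all m ≥ 15.
Base step (m = 15): 2^m = 32768 and 8m^3 = 27000, so 32768 ≥ 27000.
Inductive step: suppose the statement holds for some j ≥ 15, so 2^j ≥ 8j^3.
Then 2^(j + 1) = 2·(2^j) ≥ 2·(8j^3).
Also, for j ≥ 15 we have 2·(8j^3) ≥ 8(j+1)^3, since 2 ≥ (1 + 1/j)^3 for all j ≥ 15.
Combining, 2^(j + 1) ≥ 8(j+1)^3.
This completes the induction.
Hence the smallest such n₀ is 15.

n₀ = 15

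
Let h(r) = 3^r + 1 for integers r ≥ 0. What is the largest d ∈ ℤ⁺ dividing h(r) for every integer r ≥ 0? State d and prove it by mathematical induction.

Computing the first values: h(0) = 2 and h(1) = 4; gcd(2, 4) = 2, so d ≤ 2.
We prove 2 | 3^r + 1 for all r ≥ 0 by induction on r.
When r = 0: h(0) = 2 = 2·(1), so 2 | h(0).
Inductive step: assume the claim holds for r = k, i.e. 2 | h(k). Then
h(k+1) = 3^(k+1) + 1 = 3·(3^k + 1) - 2 = 3·h(k) - 2. The first term is divisible by 2 by the inductive hypothesis, and -2 is divisible by 2. Hence 2 | h(k+1).
Hence, by induction on r, the claim holds for every r ≥ 0.
Therefore the largest such d is 2.

d = 2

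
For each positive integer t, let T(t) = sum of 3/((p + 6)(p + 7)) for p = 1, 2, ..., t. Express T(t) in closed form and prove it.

T(t) = 3t/(7(t + 7))

We claim T(t) = 3t/(7(t + 7)) for all t ≥ 1.
Base case (t = 1): T(1) = 3/56, and the closed form gives 3/56. They agree.
Inductive step: suppose the statement holds for some p ≥ 1, so T(p) = 3p/(7(p + 7)).
Then T(p+1) = T(p) + (3/((p + 7)(p + 8))) = (3p/(7(p + 7))) + (3/((p + 7)(p + 8))).
Simplifying, T(p+1) = 3(p + 1)/(7(p + 8)) = 3(p+1)/(7((p+1) + 7)),
which is the closed form with t = p+1.
This completes the induction.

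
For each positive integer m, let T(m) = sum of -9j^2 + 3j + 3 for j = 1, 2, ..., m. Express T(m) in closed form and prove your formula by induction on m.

T(m) = -3m(m^2 + m - 1)

We claim T(m) = -3m(m^2 + m - 1) for all m ≥ 1.
Base case (m = 1): T(1) = -3, and the closed form gives -3. They agree.
Suppose the result is true for m = j, so T(j) = 3j(-j^2 - j + 1).
Then T(j+1) = T(j) + (3j - 9(j + 1)^2 + 6) = (3j(-j^2 - j + 1)) + (3j - 9(j + 1)^2 + 6).
Simplifying, T(j+1) = -3(j + 1)(j^2 + 3j + 1) = -3(j+1)((j+1)^2 + (j+1) - 1),
which is the closed form with m = j+1.
Hence, by induction on m, the claim holds for every m ≥ 1.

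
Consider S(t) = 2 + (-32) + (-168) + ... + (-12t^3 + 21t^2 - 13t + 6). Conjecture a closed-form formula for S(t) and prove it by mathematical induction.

S(t) = -t(3t^3 - t^2 - t - 3)

We claim S(t) = -t(3t^3 - t^2 - t - 3) for all t ≥ 1.
Base case (t = 1): S(1) = 2, and the closed form gives 2. They agree.
For the inductive step, assume it holds for an arbitrary p ≥ 1, so S(p) = p(-3p^3 + p^2 + p + 3).
Then S(p+1) = S(p) + (-12p^3 - 15p^2 - 7p + 2) = (p(-3p^3 + p^2 + p + 3)) + (-12p^3 - 15p^2 - 7p + 2).
Simplifying, S(p+1) = -(p + 1)(3p^3 + 8p^2 + 6p - 2) = -(p+1)(3(p+1)^3 - (p+1)^2 - (p+1) - 3),
which is the closed form with t = p+1.
By induction, the statement is established for all t ≥ 1.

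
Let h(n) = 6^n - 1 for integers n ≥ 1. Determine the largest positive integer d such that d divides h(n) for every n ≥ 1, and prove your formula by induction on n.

Computing the first values: h(1) = 5 and h(2) = 35; gcd(5, 35) = 5, so d ≤ 5.
We prove 5 | 6^n - 1 for all n ≥ 1 by induction on n.
Base case (n = 1): h(1) = 5 = 5·(1), so 5 | h(1).
For the inductive step, assume it holds for an arbitrary r ≥ 1, i.e. 5 | h(r). Then
6^{r+1} − 1^{r+1} = 6·6^r − 1·1^r = 6·(6^r − 1^r) + (5)·1^r. The first term is divisible by 5 by the inductive hypothesis, and the second term (5)·1^r is divisible by 5 since 5 | 5. Hence 5 | h(r+1).
By the principle of mathematical induction, the result holds for all n ≥ 1.
Therefore the largest such d is 5.

d = 5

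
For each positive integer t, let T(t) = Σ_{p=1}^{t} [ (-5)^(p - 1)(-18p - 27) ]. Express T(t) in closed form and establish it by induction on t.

We claim T(t) = (-5)^t(3t + 5) - 5 for all t ≥ 1.
Base step (t = 1): T(1) = -45, and the closed form gives -45. They agree.
Inductive step: assume the claim holds for t = p, so T(p) = (-5)^p(3p + 5) - 5.
Then T(p+1) = T(p) + ((-5)^p(-18p - 45)) = ((-5)^p(3p + 5) - 5) + ((-5)^p(-18p - 45)).
Simplifying, T(p+1) = -15(-5)^p·p - 40(-5)^p - 5 = (-5)^(p+1)(3(p+1) + 5) - 5,
which is the closed form with t = p+1.
This completes the induction.

T(t) = (-5)^t(3t + 5) - 5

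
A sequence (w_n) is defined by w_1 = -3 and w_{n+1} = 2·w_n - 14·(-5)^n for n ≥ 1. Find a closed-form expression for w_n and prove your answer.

Computing the first terms: w_1 = -3, w_2 = 64, w_3 = -222. This suggests w_n = 2(-5)^n + 7·2^(n - 1).
When n = 1: the formula gives -3 = -3 = w_1.
For the inductive step, assume it holds for an arbitrary k ≥ 1, so w_k = 2(-5)^k + 7·2^(k - 1).
Then w_{k+1} = 2·w_k - 14·(-5)^k = 2·(2(-5)^k + 7·2^(k - 1)) - 14·(-5)^k = 2(-5)^(k + 1) + 7·2^k = 2(-5)^(k+1) + 7·2^((k+1) - 1),
which is the claimed formula at n = k+1.
By the principle of mathematical induction, the result holds for all n ≥ 1.

w_n = 2(-5)^n + 7·2^(n - 1)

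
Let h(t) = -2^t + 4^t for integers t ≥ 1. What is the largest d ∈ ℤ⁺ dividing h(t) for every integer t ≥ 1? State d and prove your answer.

d = 2

Computing the first values: h(1) = 2 and h(2) = 12; gcd(2, 12) = 2, so d ≤ 2.
We prove 2 | -2^t + 4^t for all t ≥ 1 by induction on t.
When t = 1: h(1) = 2 = 2·(1), so 2 | h(1).
Inductive step: suppose the statement holds for some p ≥ 1, i.e. 2 | h(p). Then
4^{p+1} − 2^{p+1} = 4·4^p − 2·2^p = 4·(4^p − 2^p) + (2)·2^p. The first term is divisible by 2 by the inductive hypothesis, and the second term (2)·2^p is divisible by 2 since 2 | 2. Hence 2 | h(p+1).
This completes the induction.
Therefore the largest such d is 2.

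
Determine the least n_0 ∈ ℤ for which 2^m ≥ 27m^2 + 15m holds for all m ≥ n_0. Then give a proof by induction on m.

n_0 = 12

At m = 11: 2048 < 3432, so the inequality fails and n_0 ≥ 12. We prove 2^m ≥ 27m^2 + 15m for all m ≥ 12.
Base case (m = 12): 2^m = 4096 and 27m^2 + 15m = 4068, so 4096 ≥ 4068.
Inductive step: suppose the statement holds for some i ≥ 12, so 2^i ≥ 27i^2 + 15i.
Then 2^(i + 1) = 2·(2^i) ≥ 2·(27i^2 + 15i).
Also, for i ≥ 12 we have 2·(27i^2 + 15i) ≥ 27(i+1)^2 + 15(i+1), since 2·(27i^2 + 15i) − (27(i+1)^2 + 15(i+1)) = 27i^2 - 39i - 42, which is nonnegative for all i ≥ 12.
Combining, 2^(i + 1) ≥ 27(i+1)^2 + 15(i+1).
By induction, the statement is established for all m ≥ 12.
Hence the smallest such n_0 is 12.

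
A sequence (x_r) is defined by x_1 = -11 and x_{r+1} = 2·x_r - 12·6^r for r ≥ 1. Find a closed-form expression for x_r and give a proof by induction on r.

Computing the first terms: x_1 = -11, x_2 = -94, x_3 = -620. This suggests x_r = 7·2^(r - 1) - 3·6^r.
Base case (r = 1): the formula gives -11 = -11 = x_1.
Suppose the result is true for r = j, so x_j = 7·2^(j - 1) - 3·6^j.
Then x_{j+1} = 2·x_j - 12·6^j = 2·(7·2^(j - 1) - 3·6^j) - 12·6^j = 7·2^j - 3·6^(j + 1) = 7·2^((j+1) - 1) - 3·6^(j+1),
which is the claimed formula at r = j+1.
By the principle of mathematical induction, the result holds for all r ≥ 1.

x_r = 7·2^(r - 1) - 3·6^r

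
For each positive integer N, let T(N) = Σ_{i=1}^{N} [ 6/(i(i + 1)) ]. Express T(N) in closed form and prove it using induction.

T(N) = 6N/(N + 1)

We claim T(N) = 6N/(N + 1) for all N ≥ 1.
For the base case N = 1: T(1) = 3, and the closed form gives 3. They agree.
Suppose the result is true for N = i, so T(i) = 6i/(i + 1).
Then T(i+1) = T(i) + (6/((i + 1)(i + 2))) = (6i/(i + 1)) + (6/((i + 1)(i + 2))).
Simplifying, T(i+1) = 6(i + 1)/(i + 2) = 6(i+1)/((i+1) + 1),
which is the closed form with N = i+1.
Hence, by induction on N, the claim holds for every N ≥ 1.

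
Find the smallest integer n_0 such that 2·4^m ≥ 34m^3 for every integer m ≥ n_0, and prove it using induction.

n_0 = 6

At m = 5: 2048 < 4250, so the inequality fails and n_0 ≥ 6. We prove 2·4^m ≥ 34m^3 for all m ≥ 6.
Base case (m = 6): 2·4^m = 8192 and 34m^3 = 7344, so 8192 ≥ 7344.
For the inductive step, assume it holds for an arbitrary p ≥ 6, so 2·4^p ≥ 34p^3.
Then 2·4^(p + 1) = 4·(2·4^p) ≥ 4·(34p^3).
Also, for p ≥ 6 we have 4·(34p^3) ≥ 34(p+1)^3, since 4 ≥ (1 + 1/p)^3 for all p ≥ 6.
Combining, 2·4^(p + 1) ≥ 34(p+1)^3.
This completes the induction.
Hence the smallest such n_0 is 6.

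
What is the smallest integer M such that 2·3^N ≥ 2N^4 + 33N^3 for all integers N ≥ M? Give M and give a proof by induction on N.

At N = 8: 13122 < 25088, so the inequality fails and M ≥ 9. We prove 2·3^N ≥ 2N^4 + 33N^3 for all N ≥ 9.
When N = 9: 2·3^N = 39366 and 2N^4 + 33N^3 = 37179, so 39366 ≥ 37179.
Inductive step: suppose the statement holds for some j ≥ 9, so 2·3^j ≥ 2j^4 + 33j^3.
Then 2·3^(j + 1) = 3·(2·3^j) ≥ 3·(2j^4 + 33j^3).
Also, for j ≥ 9 we have 3·(2j^4 + 33j^3) ≥ 2(j+1)^4 + 33(j+1)^3, since 3·(2j^4 + 33j^3) − (2(j+1)^4 + 33(j+1)^3) = 4j^4 + 58j^3 - 111j^2 - 107j - 35, which is nonnegative for all j ≥ 9.
Combining, 2·3^(j + 1) ≥ 2(j+1)^4 + 33(j+1)^3.
This completes the induction.
Hence the smallest such M is 9.

M = 9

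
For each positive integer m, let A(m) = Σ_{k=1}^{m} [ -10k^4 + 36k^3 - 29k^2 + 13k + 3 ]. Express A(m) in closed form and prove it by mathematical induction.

A(m) = -m(2m^4 - 4m^3 - 5m^2 - m - 5)

We claim A(m) = -m(2m^4 - 4m^3 - 5m^2 - m - 5) for all m ≥ 1.
Base step (m = 1): A(1) = 13, and the closed form gives 13. They agree.
Inductive step: assume the claim holds for m = k, so A(k) = k(-2k^4 + 4k^3 + 5k^2 + k + 5).
Then A(k+1) = A(k) + (-10k^4 - 4k^3 + 19k^2 + 23k + 13) = (k(-2k^4 + 4k^3 + 5k^2 + k + 5)) + (-10k^4 - 4k^3 + 19k^2 + 23k + 13).
Simplifying, A(k+1) = -(k + 1)(2k^4 + 4k^3 - 5k^2 - 15k - 13) = -(k+1)(2(k+1)^4 - 4(k+1)^3 - 5(k+1)^2 - (k+1) - 5),
which is the closed form with m = k+1.
By the principle of mathematical induction, the result holds for all m ≥ 1.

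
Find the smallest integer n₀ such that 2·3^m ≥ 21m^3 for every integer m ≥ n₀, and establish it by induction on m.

At m = 7: 4374 < 7203, so the inequality fails and n₀ ≥ 8. We prove 2·3^m ≥ 21m^3 for all m ≥ 8.
When m = 8: 2·3^m = 13122 and 21m^3 = 10752, so 13122 ≥ 10752.
Inductive step: assume the claim holds for m = i, so 2·3^i ≥ 21i^3.
Then 2·3^(i + 1) = 3·(2·3^i) ≥ 3·(21i^3).
Also, for i ≥ 8 we have 3·(21i^3) ≥ 21(i+1)^3, since 3 ≥ (1 + 1/i)^3 for all i ≥ 8.
Combining, 2·3^(i + 1) ≥ 21(i+1)^3.
By the principle of mathematical induction, the result holds for all m ≥ 8.
Hence the smallest such n₀ is 8.

n₀ = 8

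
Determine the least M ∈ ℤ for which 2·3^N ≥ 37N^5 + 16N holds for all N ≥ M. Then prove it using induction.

M = 15

At N = 14: 9565938 < 19899712, so the inequality fails and M ≥ 15. We prove 2·3^N ≥ 37N^5 + 16N for all N ≥ 15.
Base case (N = 15): 2·3^N = 28697814 and 37N^5 + 16N = 28097115, so 28697814 ≥ 28097115.
For the inductive step, assume it holds for an arbitrary r ≥ 15, so 2·3^r ≥ 37r^5 + 16r.
Then 2·3^(r + 1) = 3·(2·3^r) ≥ 3·(37r^5 + 16r).
Also, for r ≥ 15 we have 3·(37r^5 + 16r) ≥ 37(r+1)^5 + 16(r+1), since 3·(37r^5 + 16r) − (37(r+1)^5 + 16(r+1)) = 74r^5 - 185r^4 - 370r^3 - 370r^2 - 153r - 53, which is nonnegative for all r ≥ 15.
Combining, 2·3^(r + 1) ≥ 37(r+1)^5 + 16(r+1).
By the principle of mathematical induction, the result holds for all N ≥ 15.
Hence the smallest such M is 15.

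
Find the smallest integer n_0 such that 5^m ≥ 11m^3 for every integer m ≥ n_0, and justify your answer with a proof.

At m = 4: 625 < 704, so the inequality fails and n_0 ≥ 5. We prove 5^m ≥ 11m^3 for all m ≥ 5.
When m = 5: 5^m = 3125 and 11m^3 = 1375, so 3125 ≥ 1375.
Inductive step: assume the claim holds for m = r, so 5^r ≥ 11r^3.
Then 5^(r + 1) = 5·(5^r) ≥ 5·(11r^3).
Also, for r ≥ 5 we have 5·(11r^3) ≥ 11(r+1)^3, since 5 ≥ (1 + 1/r)^3 for all r ≥ 5.
Combining, 5^(r + 1) ≥ 11(r+1)^3.
This completes the induction.
Hence the smallest such n_0 is 5.

n_0 = 5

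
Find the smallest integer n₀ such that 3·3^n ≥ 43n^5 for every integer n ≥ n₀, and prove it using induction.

n₀ = 15

At n = 14: 14348907 < 23126432, so the inequality fails and n₀ ≥ 15. We prove 3·3^n ≥ 43n^5 for all n ≥ 15.
When n = 15: 3·3^n = 43046721 and 43n^5 = 32653125, so 43046721 ≥ 32653125.
Inductive step: suppose the statement holds for some m ≥ 15, so 3·3^m ≥ 43m^5.
Then 3·3^(m + 1) = 3·(3·3^m) ≥ 3·(43m^5).
Also, for m ≥ 15 we have 3·(43m^5) ≥ 43(m+1)^5, since 3 ≥ (1 + 1/m)^5 for all m ≥ 15.
Combining, 3·3^(m + 1) ≥ 43(m+1)^5.
Hence, by induction on n, the claim holds for every n ≥ 15.
Hence the smallest such n₀ is 15.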